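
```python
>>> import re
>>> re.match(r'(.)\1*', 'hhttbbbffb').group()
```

'hh'

After group 1 captures some text, `\1` only succeeds where that same text appears again.
With `match`, the pattern is implicitly anchored at the beginning.
The match spans [0:2] → 'hh'.
Captured: group 1 = 'h'.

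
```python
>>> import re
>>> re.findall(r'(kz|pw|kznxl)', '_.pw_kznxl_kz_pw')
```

['pw', 'kz', 'kz', 'pw']

`|` is ordered: at each position the engine commits to the first alternative that works.
Because there's exactly one group, `findall` drops the full match and keeps group 1 from each hit.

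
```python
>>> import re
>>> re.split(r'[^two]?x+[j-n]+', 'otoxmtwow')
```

['oto', 'twow']

Pattern: optionally any character except [two]; then one or more of a literal 'x'; then one or more of a character in [j-n].
Matches to split on: at [3:5] → 'xm'.
Splitting on the pattern gives 2 pieces.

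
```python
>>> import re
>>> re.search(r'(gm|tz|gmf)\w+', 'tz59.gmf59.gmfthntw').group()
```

'tz59'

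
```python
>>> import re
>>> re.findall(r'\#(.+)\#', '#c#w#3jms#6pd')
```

['c#w#3jms']

Matches: at [0:10] match '#c#w#3jms#', group 1 = 'c#w#3jms'.
Because there's exactly one group, `findall` drops the full match and keeps group 1 from the one hit.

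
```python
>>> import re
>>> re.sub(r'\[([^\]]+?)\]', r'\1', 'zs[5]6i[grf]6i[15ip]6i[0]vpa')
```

'zs56igrf6i15ip6i0vpa'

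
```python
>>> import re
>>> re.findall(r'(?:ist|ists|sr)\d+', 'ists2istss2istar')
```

['ists2']

Matches: at [0:5] → 'ists2'.
Since nothing is captured, `findall` lists the 1 matched substring directly.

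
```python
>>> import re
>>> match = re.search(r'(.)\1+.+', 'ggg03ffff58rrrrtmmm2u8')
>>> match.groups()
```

`\1` is not a pattern — it's the concrete string captured by group 1, re-applied verbatim.
`re.search` tries every starting position until one works.
The match spans [0:22] → 'ggg03ffff58rrrrtmmm2u8'.
Captured: group 1 = 'g'.

('g',)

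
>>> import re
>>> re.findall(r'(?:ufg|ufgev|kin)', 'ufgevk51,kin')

Alternation isn't longest-match — the leftmost alternative that fits at this position is chosen.
No capturing groups, so `findall` returns the 2 full match strings.

['ufg', 'kin']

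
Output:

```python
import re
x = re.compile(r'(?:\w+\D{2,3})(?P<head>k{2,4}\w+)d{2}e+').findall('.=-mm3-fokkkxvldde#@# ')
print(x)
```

Pattern: one or more of a word character, then 2 to 3 of a non-digit (non-capturing group); then 2 to 4 of a literal 'k', then one or more of a word character (captured as 'head'); then exactly 2 of a literal 'd', then one or more of a literal 'e'.
`findall` collects group 1 from the one match (1 total).

['kkkxvl']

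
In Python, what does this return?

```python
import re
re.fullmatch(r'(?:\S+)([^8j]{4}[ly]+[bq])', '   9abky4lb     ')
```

For `fullmatch`, every character of the input must be accounted for by the pattern.
Here there's no way to consume every character, so the call returns None.

None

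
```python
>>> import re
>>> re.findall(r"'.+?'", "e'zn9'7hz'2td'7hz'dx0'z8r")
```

["'zn9'", "'2td'", "'dx0'"]

A `+?`/`*?`/`{m,n}?` starts at its minimum and grows only as far as needed for what follows to match.
Walking the string: at [1:6] → "'zn9'"; at [9:14] → "'2td'"; at [17:22] → "'dx0'".
No capturing groups, so `findall` returns the 3 full match strings.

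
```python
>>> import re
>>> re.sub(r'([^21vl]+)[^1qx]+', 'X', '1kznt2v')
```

This matches one or more of any character except [21vl] (captured); then one or more of any character except [1qx].
Matches: at [1:7] → 'kznt2v'.
Every occurrence is swapped for 'X'.

'1X'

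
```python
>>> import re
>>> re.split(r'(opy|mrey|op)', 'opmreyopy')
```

Alternation isn't longest-match — the leftmost alternative that fits at this position is chosen.
Matches to split on: at [0:2] → 'op'; at [2:6] → 'mrey'; at [6:9] → 'opy'.
Because the pattern has a capturing group, `split` also inserts each captured text between the pieces.

['', 'op', '', 'mrey', '', 'opy', '']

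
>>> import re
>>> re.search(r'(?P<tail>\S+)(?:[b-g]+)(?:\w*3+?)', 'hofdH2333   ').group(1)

'hof'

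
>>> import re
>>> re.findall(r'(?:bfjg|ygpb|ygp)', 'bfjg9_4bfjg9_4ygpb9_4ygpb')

['bfjg', 'bfjg', 'ygpb', 'ygpb']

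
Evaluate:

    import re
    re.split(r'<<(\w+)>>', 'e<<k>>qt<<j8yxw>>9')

Matches to split on: at [1:6] → '<<k>>'; at [8:17] → '<<j8yxw>>'.
Because the pattern has a capturing group, `split` also inserts each captured text between the pieces.

['e', 'k', 'qt', 'j8yxw', '9']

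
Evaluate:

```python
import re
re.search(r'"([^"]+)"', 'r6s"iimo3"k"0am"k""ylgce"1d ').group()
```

'"iimo3"'

`re.search` tries every starting position until one works.
The match spans [3:10] → '"iimo3"'.
Captured: group 1 = 'iimo3'.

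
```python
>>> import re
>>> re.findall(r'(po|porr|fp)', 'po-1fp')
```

['po', 'fp']

Because there's exactly one group, `findall` drops the full match and keeps group 1 from each hit.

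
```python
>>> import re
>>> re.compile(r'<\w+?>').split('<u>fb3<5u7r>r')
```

Matches to split on: at [0:3] → '<u>'; at [6:12] → '<5u7r>'.
Splitting on the pattern gives 3 pieces.

['', 'fb3', 'r']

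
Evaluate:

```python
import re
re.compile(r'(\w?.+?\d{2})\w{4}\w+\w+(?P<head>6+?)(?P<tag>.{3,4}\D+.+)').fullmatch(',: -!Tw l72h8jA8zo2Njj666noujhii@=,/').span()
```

(0, 36)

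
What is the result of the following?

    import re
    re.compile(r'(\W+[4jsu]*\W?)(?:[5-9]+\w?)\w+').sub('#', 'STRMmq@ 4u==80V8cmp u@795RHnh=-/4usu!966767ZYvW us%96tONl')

Pattern: one or more of a non-word character, then zero or more of one of [4jsu], then optionally a non-word character (captured); then one or more of a character in [5-9], then optionally a word character (non-capturing group); then one or more of a word character.
`sub` substitutes '#' at each match site.

'STRMmq@ 4u####'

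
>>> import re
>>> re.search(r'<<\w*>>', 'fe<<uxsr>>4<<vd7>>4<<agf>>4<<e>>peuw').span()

The match spans [2:10] → '<<uxsr>>'.

(2, 10)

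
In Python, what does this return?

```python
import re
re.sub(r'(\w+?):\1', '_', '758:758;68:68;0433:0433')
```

`\1` is not a pattern — it's the concrete string captured by group 1, re-applied verbatim.
Each match is replaced by '_'.

'_;_;_'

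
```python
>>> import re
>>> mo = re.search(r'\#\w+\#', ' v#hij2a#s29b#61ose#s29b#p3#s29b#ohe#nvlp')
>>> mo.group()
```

The match spans [2:9] → '#hij2a#'.

'#hij2a#'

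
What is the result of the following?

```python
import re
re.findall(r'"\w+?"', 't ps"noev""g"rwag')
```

['"noev"', '"g"']

Matches: at [4:10] → '"noev"'; at [10:13] → '"g"'.
With no groups in the pattern, `findall` gives back each whole match — 2 here.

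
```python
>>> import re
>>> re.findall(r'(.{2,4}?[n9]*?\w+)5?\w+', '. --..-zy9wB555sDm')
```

['-..-zy9wB555sD']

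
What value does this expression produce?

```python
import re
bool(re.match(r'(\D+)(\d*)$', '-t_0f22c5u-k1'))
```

`match` is anchored at position 0; if the pattern doesn't fit there, it returns None.
Here the string doesn't start with a match, so the call returns None, and `bool(None)` is False.

False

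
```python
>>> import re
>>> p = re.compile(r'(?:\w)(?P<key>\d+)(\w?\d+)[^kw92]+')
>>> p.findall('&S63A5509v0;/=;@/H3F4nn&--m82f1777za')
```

[('63', 'A5509'), ('177', '7')]

The pattern matches a word character (non-capturing group); then one or more of a digit (captured as 'key'); then optionally a word character, then one or more of a digit (captured); then one or more of any character except [kw92].
Walking the string: at [1:28] match 'S63A5509v0;/=;@/H3F4nn&--m8', groups = ('63', 'A5509'); at [29:36] match 'f1777za', groups = ('177', '7').
Multiple groups make `findall` return tuples — one 2-tuple for each match.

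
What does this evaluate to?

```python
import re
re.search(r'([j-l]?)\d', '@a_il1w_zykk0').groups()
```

The match spans [4:6] → 'l1'.
Captured: group 1 = 'l'.

('l',)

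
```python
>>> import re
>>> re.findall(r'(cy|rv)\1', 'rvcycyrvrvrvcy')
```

['cy', 'rv']

After group 1 captures some text, `\1` only succeeds where that same text appears again.
With a single group, `findall` returns only what that group captured — 2 items.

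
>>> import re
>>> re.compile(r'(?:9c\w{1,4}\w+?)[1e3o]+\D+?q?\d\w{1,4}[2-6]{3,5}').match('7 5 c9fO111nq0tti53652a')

None

Pattern: the literal '9c', then 1 to 4 of a word character, then one or more of a word character (lazy) (non-capturing group); then one or more of one of [1e3o], then one or more of a non-digit (lazy), then optionally a literal 'q'; then a digit, then 1 to 4 of a word character, then 3 to 5 of a character in [2-6].
`re.match` won't scan ahead — the pattern has to work from the very first character.
Here position 0 doesn't satisfy it, so the call returns None.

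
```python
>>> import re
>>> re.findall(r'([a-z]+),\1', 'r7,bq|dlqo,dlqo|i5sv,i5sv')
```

['dlqo']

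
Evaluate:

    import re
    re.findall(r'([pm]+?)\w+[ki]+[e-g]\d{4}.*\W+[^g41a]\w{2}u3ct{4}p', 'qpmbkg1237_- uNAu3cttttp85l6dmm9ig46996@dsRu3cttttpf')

A non-greedy quantifier consumes as few characters as it can — just enough that the remainder of the pattern still matches from where it stops; whatever follows it matches normally.
One capturing group, so `findall` returns just the captured substring from the one match — 1 in all.

['p']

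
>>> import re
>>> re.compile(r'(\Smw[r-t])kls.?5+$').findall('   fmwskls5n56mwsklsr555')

['6mws']

The pattern matches a non-whitespace character, then the literal 'mw', then a character in [r-t] (captured); then the literal 'kls', then optionally any character, then one or more of a literal '5'; then anchored at the end.
Matches: at [13:24] match '6mwsklsr555', group 1 = '6mws'.
One capturing group, so `findall` returns just the captured substring from the one match — 1 in all.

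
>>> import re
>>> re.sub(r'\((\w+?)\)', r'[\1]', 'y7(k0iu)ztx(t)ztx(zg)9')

'y7[k0iu]ztx[t]ztx[zg]9'

Matches: at [2:8] → '(k0iu)'; at [11:14] → '(t)'; at [17:21] → '(zg)'.
`\1` in the replacement pulls in group 1's text for each match.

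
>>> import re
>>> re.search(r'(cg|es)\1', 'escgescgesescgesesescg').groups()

`\1` is not a pattern — it's the concrete string captured by group 1, re-applied verbatim.
`re.search` tries every starting position until one works.
The match spans [8:12] → 'eses'.
Captured: group 1 = 'es'.

('es',)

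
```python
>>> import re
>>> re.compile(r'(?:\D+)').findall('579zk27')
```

['zk']

This matches one or more of a non-digit (non-capturing group).
`findall` yields the raw match text (1 of them) because the pattern has no groups.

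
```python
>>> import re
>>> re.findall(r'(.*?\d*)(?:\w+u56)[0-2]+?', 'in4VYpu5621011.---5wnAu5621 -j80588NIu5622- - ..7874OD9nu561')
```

With the lazy modifier that quantifier settles for the fewest repetitions that let the rest of the pattern succeed (the atoms after it are unaffected and can still be greedy).
With a single group, `findall` returns only what that group captured — 4 items.

['', '1011.---5', '1 -', '2- - ..7874']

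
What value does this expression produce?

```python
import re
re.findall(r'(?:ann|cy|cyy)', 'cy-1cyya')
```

['cy', 'cy']

The regex engine tests alternatives in the order written; an earlier branch that matches wins even if a later one would match more.
`findall` yields the raw match text (2 of them) because the pattern has no groups.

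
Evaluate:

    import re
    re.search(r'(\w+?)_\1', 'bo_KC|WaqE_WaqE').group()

'WaqE_WaqE'

The backreference `\1` re-matches whatever the first group consumed, character for character.
The match spans [6:15] → 'WaqE_WaqE'.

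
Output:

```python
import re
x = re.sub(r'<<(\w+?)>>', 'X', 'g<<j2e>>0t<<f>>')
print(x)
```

Matches: at [1:8] → '<<j2e>>'; at [10:15] → '<<f>>'.
Each match is replaced by 'X'.

gX0tX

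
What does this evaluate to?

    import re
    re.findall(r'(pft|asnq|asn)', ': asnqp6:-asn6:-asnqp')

['asnq', 'asn', 'asnq']

Alternation tries branches left to right and keeps the first one that lets the overall match succeed at that position.
With a single group, `findall` returns only what that group captured — 3 items.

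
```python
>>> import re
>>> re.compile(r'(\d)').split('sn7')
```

['sn', '7', '']

The group in the pattern means `split` returns the separators' captures alongside the pieces.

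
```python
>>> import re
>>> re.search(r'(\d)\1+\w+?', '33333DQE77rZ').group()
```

'33333D'

A backreference is literal: `\1` must see the identical characters the first group matched.
The match spans [0:6] → '33333D'.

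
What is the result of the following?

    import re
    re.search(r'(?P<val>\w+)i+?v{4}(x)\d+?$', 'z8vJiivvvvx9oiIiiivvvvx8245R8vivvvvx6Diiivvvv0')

None

The pattern matches one or more of a word character (captured as 'val'); then one or more of the literal 'i' (lazy), then exactly 4 of the literal 'v'; then a literal 'x' (captured); then one or more of a digit (lazy); then anchored at the end.
`search` walks the string left to right and returns the first match it finds.
Here no position works, so the call returns None.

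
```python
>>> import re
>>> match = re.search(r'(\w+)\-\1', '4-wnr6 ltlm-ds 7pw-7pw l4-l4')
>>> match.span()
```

(15, 22)

`\1` has to match the exact text group 1 already captured.
`search` walks the string left to right and returns the first match it finds.
The match spans [15:22] → '7pw-7pw'.
Captured: group 1 = '7pw'.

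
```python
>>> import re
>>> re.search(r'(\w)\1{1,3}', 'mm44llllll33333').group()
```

The backreference `\1` re-matches whatever the first group consumed, character for character.
`re.search` tries every starting position until one works.
The match spans [0:2] → 'mm'.
Captured: group 1 = 'm'.

'mm'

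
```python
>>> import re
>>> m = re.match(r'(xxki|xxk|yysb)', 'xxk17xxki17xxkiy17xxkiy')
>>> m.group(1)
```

`re.match` only tries the pattern at the start of the string.
The match spans [0:3] → 'xxk'.
Captured: group 1 = 'xxk'.

'xxk'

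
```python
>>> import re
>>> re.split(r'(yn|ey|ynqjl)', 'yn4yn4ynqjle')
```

The regex engine tests alternatives in the order written; an earlier branch that matches wins even if a later one would match more.
Matches to split on: at [0:2] → 'yn'; at [3:5] → 'yn'; at [6:8] → 'yn'.
With a capturing group present, the delimiter's captured portion is kept in the result list.

['', 'yn', '4', 'yn', '4', 'yn', 'qjle']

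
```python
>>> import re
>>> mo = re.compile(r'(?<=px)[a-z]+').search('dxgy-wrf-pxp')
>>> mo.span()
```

(11, 12)

The lookaround is zero-width — it requires the adjacent text to match without consuming it, so the asserted text isn't part of the match.
`re.search` scans for the first position where the pattern succeeds.
The match spans [11:12] → 'p'.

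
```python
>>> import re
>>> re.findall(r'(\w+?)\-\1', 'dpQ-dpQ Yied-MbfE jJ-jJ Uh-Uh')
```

['dpQ', 'jJ', 'Uh']

A backreference is literal: `\1` must see the identical characters the first group matched.
One capturing group, so `findall` returns just the captured substring from each match — 3 in all.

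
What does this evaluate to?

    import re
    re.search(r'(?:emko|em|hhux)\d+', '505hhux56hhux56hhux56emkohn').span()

`re.search` tries every starting position until one works.
The match spans [3:9] → 'hhux56'.

(3, 9)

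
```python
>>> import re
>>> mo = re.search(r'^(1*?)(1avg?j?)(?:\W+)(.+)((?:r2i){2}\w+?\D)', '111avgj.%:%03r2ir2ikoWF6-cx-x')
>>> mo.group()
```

Because the quantifier is non-greedy, it stops expanding at the earliest point where the rest of the pattern can succeed.
The match spans [0:21] → '111avgj.%:%03r2ir2iko'.

'111avgj.%:%03r2ir2iko'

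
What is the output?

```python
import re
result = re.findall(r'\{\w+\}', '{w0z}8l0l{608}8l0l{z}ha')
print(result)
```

Walking the string: at [0:5] → '{w0z}'; at [9:14] → '{608}'; at [18:21] → '{z}'.
`findall` yields the raw match text (3 of them) because the pattern has no groups.

['{w0z}', '{608}', '{z}']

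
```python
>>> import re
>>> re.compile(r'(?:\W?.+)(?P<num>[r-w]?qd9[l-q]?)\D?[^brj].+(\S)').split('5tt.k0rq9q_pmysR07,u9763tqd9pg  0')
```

['', 'qd9p', '0', '']

This matches optionally a non-word character, then one or more of any character (non-capturing group); then optionally a character in [r-w], then the literal 'qd9', then optionally a character in [l-q] (captured as 'num'); then optionally a non-digit, then any character except [brj], then one or more of any character; then a non-whitespace character (captured).
Matches to split on: at [0:33] → '5tt.k0rq9q_pmysR07,u9763tqd9pg  0'.
Because the pattern has a capturing group, `split` also inserts each captured text between the pieces.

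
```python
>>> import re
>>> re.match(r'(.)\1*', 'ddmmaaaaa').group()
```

After group 1 captures some text, `\1` only succeeds where that same text appears again.
With `match`, the pattern is implicitly anchored at the beginning.
The match spans [0:2] → 'dd'.
Captured: group 1 = 'd'.

'dd'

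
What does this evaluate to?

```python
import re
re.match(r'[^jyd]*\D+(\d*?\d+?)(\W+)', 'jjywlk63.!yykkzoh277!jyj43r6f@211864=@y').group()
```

This matches zero or more of any character except [jyd], then one or more of a non-digit; then zero or more of a digit (lazy), then one or more of a digit (lazy) (captured); then one or more of a non-word character (captured).
With `match`, the pattern is implicitly anchored at the beginning.
The match spans [0:10] → 'jjywlk63.!'.
Captured: group 1 = '63', group 2 = '.!'.

'jjywlk63.!'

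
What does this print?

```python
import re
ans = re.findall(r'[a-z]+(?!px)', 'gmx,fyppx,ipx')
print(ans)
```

['gmx', 'fyppx', 'ipx']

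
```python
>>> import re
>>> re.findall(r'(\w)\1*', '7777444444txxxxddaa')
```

['7', '4', 't', 'x', 'd', 'a']

`\1` has to match the exact text group 1 already captured.
Matches: at [0:4] match '7777', group 1 = '7'; at [4:10] match '444444', group 1 = '4'; at [10:11] match 't', group 1 = 't'; at [11:15] match 'xxxx', group 1 = 'x'; at [15:17] match 'dd', group 1 = 'd'; ….
`findall` collects group 1 from each match (6 total).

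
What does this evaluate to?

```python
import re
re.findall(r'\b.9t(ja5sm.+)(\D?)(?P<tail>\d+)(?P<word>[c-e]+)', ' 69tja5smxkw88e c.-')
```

[('ja5smxkw8', '', '8', 'e')]

The pattern matches a word boundary (`\b`, zero-width); then any character, then the literal '9t'; then the literal 'ja5', then the literal 'sm', then one or more of any character (captured); then optionally a non-digit (captured); then one or more of a digit (captured as 'tail'); then one or more of a character in [c-e] (captured as 'word').
Scanning left to right: at [1:15] match '69tja5smxkw88e', groups = ('ja5smxkw8', '', '8', 'e').
4 groups means the one result is a tuple of 4 captured strings — 1 here.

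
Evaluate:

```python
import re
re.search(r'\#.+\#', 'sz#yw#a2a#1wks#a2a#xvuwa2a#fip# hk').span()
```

`search` walks the string left to right and returns the first match it finds.
The match spans [2:31] → '#yw#a2a#1wks#a2a#xvuwa2a#fip#'.

(2, 31)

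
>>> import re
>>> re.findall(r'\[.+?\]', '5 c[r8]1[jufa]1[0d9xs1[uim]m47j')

A `+?`/`*?`/`{m,n}?` starts at its minimum and grows only as far as needed for what follows to match.
Walking the string: at [3:7] → '[r8]'; at [8:14] → '[jufa]'; at [15:27] → '[0d9xs1[uim]'.
With no groups in the pattern, `findall` gives back each whole match — 3 here.

['[r8]', '[jufa]', '[0d9xs1[uim]']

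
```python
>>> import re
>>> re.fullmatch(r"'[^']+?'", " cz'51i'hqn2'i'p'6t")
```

`re.fullmatch` is like wrapping the pattern in `^…$` (in single-line mode).
Here there's no way to consume every character, so the call returns None.

None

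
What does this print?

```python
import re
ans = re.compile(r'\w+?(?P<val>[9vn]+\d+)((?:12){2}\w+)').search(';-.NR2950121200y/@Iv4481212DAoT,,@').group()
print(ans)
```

NR2950121200y

The pattern matches one or more of a word character (lazy); then one or more of one of [9vn], then one or more of a digit (captured as 'val'); then the literal '12' repeated 2 times, then one or more of a word character (captured).
`re.search` tries every starting position until one works.
The match spans [3:16] → 'NR2950121200y'.
Captured: group 1 = '950', group 2 = '121200y'.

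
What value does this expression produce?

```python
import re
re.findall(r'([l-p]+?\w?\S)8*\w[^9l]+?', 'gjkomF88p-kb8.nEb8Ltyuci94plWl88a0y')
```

['omF', 'nEb', 'plW']

With the lazy modifier that quantifier settles for the fewest repetitions that let the rest of the pattern succeed (the atoms after it are unaffected and can still be greedy).
Because there's exactly one group, `findall` drops the full match and keeps group 1 from each hit.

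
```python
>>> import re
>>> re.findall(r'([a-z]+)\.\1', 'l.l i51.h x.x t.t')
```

`\1` has to match the exact text group 1 already captured.
Matches: at [0:3] match 'l.l', group 1 = 'l'; at [10:13] match 'x.x', group 1 = 'x'; at [14:17] match 't.t', group 1 = 't'.
Because there's exactly one group, `findall` drops the full match and keeps group 1 from each hit.

['l', 'x', 't']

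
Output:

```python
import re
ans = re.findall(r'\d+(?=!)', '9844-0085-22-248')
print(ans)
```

[]

The `(?=…)`/`(?<=…)` assertion just peeks at neighbouring text; it doesn't advance the match position.
`findall` yields the raw match text (0 of them) because the pattern has no groups.
Nothing in the string satisfies the pattern, so the list is empty.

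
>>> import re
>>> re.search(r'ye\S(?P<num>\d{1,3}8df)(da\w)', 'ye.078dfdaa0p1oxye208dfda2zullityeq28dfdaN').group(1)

The pattern matches the literal 'ye', then a non-whitespace character; then 1 to 3 of a digit, then the literal '8df' (captured as 'num'); then the literal 'da', then a word character (captured).
`re.search` tries every starting position until one works.
The match spans [0:11] → 'ye.078dfdaa'.
Captured: group 1 = '078df', group 2 = 'daa'.

'078df'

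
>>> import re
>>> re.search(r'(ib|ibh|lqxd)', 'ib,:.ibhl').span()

(0, 2)

The match spans [0:2] → 'ib'.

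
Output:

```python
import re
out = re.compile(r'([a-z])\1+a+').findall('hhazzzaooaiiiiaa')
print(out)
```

`\1` has to match the exact text group 1 already captured.
With a single group, `findall` returns only what that group captured — 4 items.

['h', 'z', 'o', 'i']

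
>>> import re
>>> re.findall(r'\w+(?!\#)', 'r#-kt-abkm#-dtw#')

['kt', 'abk', 'dt']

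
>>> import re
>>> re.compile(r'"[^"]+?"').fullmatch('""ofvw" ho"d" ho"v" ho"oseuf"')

`re.fullmatch` is like wrapping the pattern in `^…$` (in single-line mode).
Here there's no way to consume every character, so the call returns None.

None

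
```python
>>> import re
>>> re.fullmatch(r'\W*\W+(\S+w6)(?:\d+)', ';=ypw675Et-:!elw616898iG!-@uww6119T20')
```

None

`fullmatch` succeeds only if the pattern covers the string from start to end.
Here the pattern can't cover the whole string, so the call returns None.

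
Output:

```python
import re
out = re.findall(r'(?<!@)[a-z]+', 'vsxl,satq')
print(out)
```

['vsxl', 'satq']

The negative lookaround is zero-width — it rules out positions where the adjacent text would match, without consuming anything.
Matches: at [0:4] → 'vsxl'; at [5:9] → 'satq'.
With no groups in the pattern, `findall` gives back each whole match — 2 here.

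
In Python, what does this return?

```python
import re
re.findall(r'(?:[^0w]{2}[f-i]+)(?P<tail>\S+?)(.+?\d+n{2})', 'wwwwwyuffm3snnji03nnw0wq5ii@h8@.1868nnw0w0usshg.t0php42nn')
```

[('m', '3snnji03nn'), ('@', 'h8@.1868nn'), ('.', 't0php42nn')]

The pattern matches exactly 2 of any character except [0w], then one or more of a character in [f-i] (non-capturing group); then one or more of a non-whitespace character (lazy) (captured as 'tail'); then one or more of any character (lazy), then one or more of a digit, then exactly 2 of the literal 'n' (captured).
Lazy quantifiers expand one character at a time until the remainder of the pattern can match.
Walking the string: at [5:20] match 'yuffm3snnji03nn', groups = ('m', '3snnji03nn'); at [23:38] match 'q5ii@h8@.1868nn', groups = ('@', 'h8@.1868nn'); at [43:57] match 'sshg.t0php42nn', groups = ('.', 't0php42nn').
2 groups means each result is a tuple of 2 captured strings — 3 here.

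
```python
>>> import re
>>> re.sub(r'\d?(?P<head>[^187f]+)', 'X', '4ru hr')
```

Pattern: optionally a digit; then one or more of any character except [187f] (captured as 'head').
Each match is replaced by 'X'.

'X'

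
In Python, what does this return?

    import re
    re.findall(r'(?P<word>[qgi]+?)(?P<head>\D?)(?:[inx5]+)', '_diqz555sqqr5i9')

[('iq', 'z'), ('qq', 'r')]

Pattern: one or more of one of [qgi] (lazy) (captured as 'word'); then optionally a non-digit (captured as 'head'); then one or more of one of [inx5] (non-capturing group).
Scanning left to right: at [2:8] match 'iqz555', groups = ('iq', 'z'); at [9:14] match 'qqr5i', groups = ('qq', 'r').
2 groups means each result is a tuple of 2 captured strings — 2 here.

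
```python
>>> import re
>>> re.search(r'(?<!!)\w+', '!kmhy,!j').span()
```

(2, 5)

Because the assertion is negative and zero-width, positions next to the forbidden text are skipped.
`re.search` tries every starting position until one works.
The match spans [2:5] → 'mhy'.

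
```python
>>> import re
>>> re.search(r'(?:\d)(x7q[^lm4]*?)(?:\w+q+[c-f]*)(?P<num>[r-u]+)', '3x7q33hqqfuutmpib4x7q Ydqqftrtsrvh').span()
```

(0, 13)

Pattern: a digit (non-capturing group); then a literal 'x', then the literal '7q', then zero or more of any character except [lm4] (lazy) (captured); then one or more of a word character, then one or more of the literal 'q', then zero or more of a character in [c-f] (non-capturing group); then one or more of a character in [r-u] (captured as 'num').
`re.search` scans for the first position where the pattern succeeds.
The match spans [0:13] → '3x7q33hqqfuut'.
Captured: group 1 = 'x7q', group 2 = 'uut'.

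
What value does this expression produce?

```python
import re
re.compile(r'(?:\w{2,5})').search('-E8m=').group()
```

Pattern: 2 to 5 of a word character (non-capturing group).
The match spans [1:4] → 'E8m'.

'E8m'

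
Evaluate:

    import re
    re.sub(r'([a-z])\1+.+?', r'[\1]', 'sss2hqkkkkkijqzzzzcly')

After group 1 captures some text, `\1` only succeeds where that same text appears again.
Matches: at [0:4] → 'sss2'; at [6:12] → 'kkkkki'; at [14:19] → 'zzzzc'.
Each match is replaced using the text its own group 1 captured.

'[s]hq[k]jq[z]ly'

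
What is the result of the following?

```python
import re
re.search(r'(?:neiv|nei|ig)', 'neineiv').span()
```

(0, 3)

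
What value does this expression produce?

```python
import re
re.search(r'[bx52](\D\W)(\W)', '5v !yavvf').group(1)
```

'v '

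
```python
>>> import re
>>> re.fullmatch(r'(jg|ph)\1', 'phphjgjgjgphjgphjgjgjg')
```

None

`re.fullmatch` requires the pattern to consume the entire string.
Here the pattern can't cover the whole string, so the call returns None.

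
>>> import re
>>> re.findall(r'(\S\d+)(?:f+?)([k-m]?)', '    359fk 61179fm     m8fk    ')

Multiple groups make `findall` return tuples — one 2-tuple for each match.

[('359', 'k'), ('61179', 'm'), ('m8', 'k')]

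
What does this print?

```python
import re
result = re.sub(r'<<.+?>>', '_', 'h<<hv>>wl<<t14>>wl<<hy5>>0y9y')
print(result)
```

h_wl_wl_0y9y

With the lazy modifier that quantifier settles for the fewest repetitions that let the rest of the pattern succeed (the atoms after it are unaffected and can still be greedy).
Each match is replaced by '_'.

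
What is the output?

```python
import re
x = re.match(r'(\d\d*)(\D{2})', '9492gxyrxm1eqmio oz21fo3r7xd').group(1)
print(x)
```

9492

Pattern: a digit, then zero or more of a digit (captured); then exactly 2 of a non-digit (captured).
`re.match` only tries the pattern at the start of the string.
The match spans [0:6] → '9492gx'.
Captured: group 1 = '9492', group 2 = 'gx'.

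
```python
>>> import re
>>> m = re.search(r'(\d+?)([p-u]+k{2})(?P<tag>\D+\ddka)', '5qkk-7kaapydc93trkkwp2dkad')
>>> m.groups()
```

This matches one or more of a digit (lazy) (captured); then one or more of a character in [p-u], then exactly 2 of the literal 'k' (captured); then one or more of a non-digit, then a digit, then the literal 'dka' (captured as 'tag').
`search` walks the string left to right and returns the first match it finds.
The match spans [13:25] → '93trkkwp2dka'.
Captured: group 1 = '93', group 2 = 'trkk', group 3 = 'wp2dka'.

('93', 'trkk', 'wp2dka')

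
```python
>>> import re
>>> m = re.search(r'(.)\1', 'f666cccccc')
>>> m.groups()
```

A backreference is literal: `\1` must see the identical characters the first group matched.
`search` walks the string left to right and returns the first match it finds.
The match spans [1:3] → '66'.
Captured: group 1 = '6'.

('6',)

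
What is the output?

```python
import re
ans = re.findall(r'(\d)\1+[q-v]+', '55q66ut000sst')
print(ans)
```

After group 1 captures some text, `\1` only succeeds where that same text appears again.
Because there's exactly one group, `findall` drops the full match and keeps group 1 from each hit.

['5', '6', '0']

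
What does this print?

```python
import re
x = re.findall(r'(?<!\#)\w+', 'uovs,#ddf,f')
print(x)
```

['uovs', 'df', 'f']

Because the assertion is negative and zero-width, positions next to the forbidden text are skipped.
Since nothing is captured, `findall` lists the 3 matched substrings directly.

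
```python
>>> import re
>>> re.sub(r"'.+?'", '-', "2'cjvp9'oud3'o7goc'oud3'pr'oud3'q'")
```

'2-oud3-oud3-oud3-'

Lazy quantifiers expand one character at a time until the remainder of the pattern can match.
Each match is replaced by '-'.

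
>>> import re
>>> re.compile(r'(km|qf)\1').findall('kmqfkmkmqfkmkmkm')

`\1` is not a pattern — it's the concrete string captured by group 1, re-applied verbatim.
One capturing group, so `findall` returns just the captured substring from each match — 2 in all.

['km', 'km']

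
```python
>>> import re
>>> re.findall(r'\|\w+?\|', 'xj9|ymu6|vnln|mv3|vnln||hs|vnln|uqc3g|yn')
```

Matches: at [3:9] → '|ymu6|'; at [13:18] → '|mv3|'; at [23:27] → '|hs|'; at [31:38] → '|uqc3g|'.
No capturing groups, so `findall` returns the 4 full match strings.

['|ymu6|', '|mv3|', '|hs|', '|uqc3g|']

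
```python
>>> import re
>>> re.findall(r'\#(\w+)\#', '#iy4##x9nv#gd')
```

['iy4', 'x9nv']

One capturing group, so `findall` returns just the captured substring from each match — 2 in all.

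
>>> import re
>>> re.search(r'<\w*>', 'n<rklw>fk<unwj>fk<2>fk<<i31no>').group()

'<rklw>'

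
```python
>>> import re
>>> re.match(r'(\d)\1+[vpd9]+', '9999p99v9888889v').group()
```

`\1` is not a pattern — it's the concrete string captured by group 1, re-applied verbatim.
With `match`, the pattern is implicitly anchored at the beginning.
The match spans [0:9] → '9999p99v9'.
Captured: group 1 = '9'.

'9999p99v9'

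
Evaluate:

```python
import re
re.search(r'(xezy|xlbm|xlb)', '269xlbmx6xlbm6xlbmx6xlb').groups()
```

('xlbm',)

The regex engine tests alternatives in the order written; an earlier branch that matches wins even if a later one would match more.
`search` walks the string left to right and returns the first match it finds.
The match spans [3:7] → 'xlbm'.
Captured: group 1 = 'xlbm'.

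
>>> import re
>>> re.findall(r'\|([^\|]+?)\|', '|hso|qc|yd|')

Because there's exactly one group, `findall` drops the full match and keeps group 1 from each hit.

['hso', 'yd']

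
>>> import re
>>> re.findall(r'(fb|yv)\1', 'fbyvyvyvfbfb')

The backreference `\1` re-matches whatever the first group consumed, character for character.
Walking the string: at [2:6] match 'yvyv', group 1 = 'yv'; at [8:12] match 'fbfb', group 1 = 'fb'.
`findall` collects group 1 from each match (2 total).

['yv', 'fb']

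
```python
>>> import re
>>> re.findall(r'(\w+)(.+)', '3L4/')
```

[('3L4', '/')]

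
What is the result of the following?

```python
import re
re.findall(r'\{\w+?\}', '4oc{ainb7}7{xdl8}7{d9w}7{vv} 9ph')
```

Since nothing is captured, `findall` lists the 4 matched substrings directly.

['{ainb7}', '{xdl8}', '{d9w}', '{vv}']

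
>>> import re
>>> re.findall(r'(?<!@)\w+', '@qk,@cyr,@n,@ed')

The negative lookaround is zero-width — it rules out positions where the adjacent text would match, without consuming anything.
Matches: at [2:3] → 'k'; at [6:8] → 'yr'; at [14:15] → 'd'.
Since nothing is captured, `findall` lists the 3 matched substrings directly.

['k', 'yr', 'd']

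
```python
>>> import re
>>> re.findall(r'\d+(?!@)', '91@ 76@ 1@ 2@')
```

['9', '7']

A negative assertion filters positions out without eating any characters.
Matches: at [0:1] → '9'; at [4:5] → '7'.
With no groups in the pattern, `findall` gives back each whole match — 2 here.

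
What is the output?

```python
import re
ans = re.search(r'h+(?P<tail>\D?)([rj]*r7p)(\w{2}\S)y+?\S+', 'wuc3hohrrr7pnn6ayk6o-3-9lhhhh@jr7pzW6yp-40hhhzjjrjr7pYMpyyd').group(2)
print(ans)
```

jr7p

The match spans [25:59] → 'hhhh@jr7pzW6yp-40hhhzjjrjr7pYMpyyd'.
Captured: group 1 = '@', group 2 = 'jr7p', group 3 = 'zW6'.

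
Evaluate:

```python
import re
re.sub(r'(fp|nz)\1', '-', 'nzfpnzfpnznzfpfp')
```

'nzfpnzfp--'

`\1` is not a pattern — it's the concrete string captured by group 1, re-applied verbatim.
Matches: at [8:12] → 'nznz'; at [12:16] → 'fpfp'.
Every occurrence is swapped for '-'.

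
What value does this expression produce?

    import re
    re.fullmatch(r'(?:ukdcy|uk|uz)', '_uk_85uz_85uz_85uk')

For `fullmatch`, every character of the input must be accounted for by the pattern.
Here the pattern can't cover the whole string, so the call returns None.

None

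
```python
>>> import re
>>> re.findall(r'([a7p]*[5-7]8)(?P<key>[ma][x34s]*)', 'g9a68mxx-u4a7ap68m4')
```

[('a68', 'mxx'), ('a7ap68', 'm4')]

This matches zero or more of one of [a7p], then a character in [5-7], then the literal '8' (captured); then one of [ma], then zero or more of one of [x34s] (captured as 'key').
Scanning left to right: at [2:8] match 'a68mxx', groups = ('a68', 'mxx'); at [11:19] match 'a7ap68m4', groups = ('a7ap68', 'm4').
`findall` packs the 2 group values into a tuple for every match.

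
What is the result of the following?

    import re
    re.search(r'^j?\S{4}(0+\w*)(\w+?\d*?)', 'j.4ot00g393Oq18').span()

(0, 15)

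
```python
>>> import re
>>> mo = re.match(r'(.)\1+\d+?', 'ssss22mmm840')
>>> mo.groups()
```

`\1` is not a pattern — it's the concrete string captured by group 1, re-applied verbatim.
`match` is anchored at position 0; if the pattern doesn't fit there, it returns None.
The match spans [0:5] → 'ssss2'.
Captured: group 1 = 's'.

('s',)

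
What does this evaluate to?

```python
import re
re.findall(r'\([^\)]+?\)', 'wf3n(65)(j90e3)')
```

Walking the string: at [4:8] → '(65)'; at [8:15] → '(j90e3)'.
Since nothing is captured, `findall` lists the 2 matched substrings directly.

['(65)', '(j90e3)']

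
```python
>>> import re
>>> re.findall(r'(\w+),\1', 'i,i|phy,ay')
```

['i']

The backreference `\1` re-matches whatever the first group consumed, character for character.
`findall` collects group 1 from the one match (1 total).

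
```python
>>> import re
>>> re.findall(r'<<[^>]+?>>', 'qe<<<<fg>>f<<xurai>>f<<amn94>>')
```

With no groups in the pattern, `findall` gives back each whole match — 3 here.

['<<<<fg>>', '<<xurai>>', '<<amn94>>']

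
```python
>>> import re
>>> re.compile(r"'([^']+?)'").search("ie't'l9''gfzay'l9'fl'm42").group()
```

"'t'"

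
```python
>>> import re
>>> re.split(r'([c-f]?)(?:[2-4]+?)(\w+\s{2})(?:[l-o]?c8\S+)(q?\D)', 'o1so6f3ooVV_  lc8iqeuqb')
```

['o1so6', 'f', 'ooVV_  ', 'b', '']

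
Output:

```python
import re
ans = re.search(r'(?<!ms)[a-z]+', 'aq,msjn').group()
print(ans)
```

A negative assertion filters positions out without eating any characters.
`re.search` tries every starting position until one works.
The match spans [0:2] → 'aq'.

aq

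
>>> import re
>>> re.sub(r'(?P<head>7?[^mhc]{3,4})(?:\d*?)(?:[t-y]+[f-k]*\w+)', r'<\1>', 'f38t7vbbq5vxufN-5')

'<f38t>-5'

`\1` in the replacement pulls in group 1's text for each match.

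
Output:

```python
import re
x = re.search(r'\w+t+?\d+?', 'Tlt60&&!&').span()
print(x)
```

(0, 4)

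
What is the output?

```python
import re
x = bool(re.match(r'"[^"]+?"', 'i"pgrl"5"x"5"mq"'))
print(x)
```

`match` is anchored at position 0; if the pattern doesn't fit there, it returns None.
Here the pattern fails at index 0, so the call returns None, and `bool(None)` is False.

False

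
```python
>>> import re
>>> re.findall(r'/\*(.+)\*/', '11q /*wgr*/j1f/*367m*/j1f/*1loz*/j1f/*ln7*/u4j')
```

['wgr*/j1f/*367m*/j1f/*1loz*/j1f/*ln7']

One capturing group, so `findall` returns just the captured substring from the one match — 1 in all.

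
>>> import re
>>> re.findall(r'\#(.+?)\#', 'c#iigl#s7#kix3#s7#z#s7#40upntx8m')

['iigl', 'kix3', 'z']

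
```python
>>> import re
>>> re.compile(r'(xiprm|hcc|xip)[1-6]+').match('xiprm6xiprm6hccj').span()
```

(0, 6)

`re.match` won't scan ahead — the pattern has to work from the very first character.
The match spans [0:6] → 'xiprm6'.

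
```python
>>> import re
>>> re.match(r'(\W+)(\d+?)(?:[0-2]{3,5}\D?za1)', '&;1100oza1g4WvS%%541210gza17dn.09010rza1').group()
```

'&;1100oza1'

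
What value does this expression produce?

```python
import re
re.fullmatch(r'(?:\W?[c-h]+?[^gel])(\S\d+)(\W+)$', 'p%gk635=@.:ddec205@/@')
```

None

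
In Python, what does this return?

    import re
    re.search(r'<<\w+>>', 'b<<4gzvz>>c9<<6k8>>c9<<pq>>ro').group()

`search` walks the string left to right and returns the first match it finds.
The match spans [1:10] → '<<4gzvz>>'.

'<<4gzvz>>'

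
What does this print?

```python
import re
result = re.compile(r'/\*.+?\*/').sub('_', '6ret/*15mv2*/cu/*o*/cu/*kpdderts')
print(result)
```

With the lazy modifier that quantifier settles for the fewest repetitions that let the rest of the pattern succeed (the atoms after it are unaffected and can still be greedy).
Matches: at [4:13] → '/*15mv2*/'; at [15:20] → '/*o*/'.
Each match is replaced by '_'.

6ret_cu_cu/*kpdderts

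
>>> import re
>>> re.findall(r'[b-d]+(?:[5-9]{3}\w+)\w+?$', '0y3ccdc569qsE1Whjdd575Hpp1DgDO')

['ccdc569qsE1Whjdd575Hpp1DgDO']

Since nothing is captured, `findall` lists the 1 matched substring directly.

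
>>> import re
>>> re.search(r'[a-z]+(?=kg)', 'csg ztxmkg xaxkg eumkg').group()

'ztxm'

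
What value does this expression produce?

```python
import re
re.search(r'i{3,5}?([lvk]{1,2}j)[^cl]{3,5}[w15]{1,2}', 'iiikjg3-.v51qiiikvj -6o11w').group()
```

'iiikjg3-.v51'

The match spans [0:12] → 'iiikjg3-.v51'.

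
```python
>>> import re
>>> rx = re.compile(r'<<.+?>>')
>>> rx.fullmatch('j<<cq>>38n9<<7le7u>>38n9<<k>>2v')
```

None

For `fullmatch`, every character of the input must be accounted for by the pattern.
Here the pattern can't cover the whole string, so the call returns None.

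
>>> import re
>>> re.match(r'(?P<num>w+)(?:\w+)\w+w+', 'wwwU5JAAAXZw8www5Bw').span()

`re.match` only tries the pattern at the start of the string.
The match spans [0:19] → 'wwwU5JAAAXZw8www5Bw'.

(0, 19)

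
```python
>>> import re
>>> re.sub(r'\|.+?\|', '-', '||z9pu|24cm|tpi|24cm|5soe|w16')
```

'-24cm-24cm-w16'

With the lazy modifier that quantifier settles for the fewest repetitions that let the rest of the pattern succeed (the atoms after it are unaffected and can still be greedy).
Matches: at [0:7] → '||z9pu|'; at [11:16] → '|tpi|'; at [20:26] → '|5soe|'.
Every occurrence is swapped for '-'.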